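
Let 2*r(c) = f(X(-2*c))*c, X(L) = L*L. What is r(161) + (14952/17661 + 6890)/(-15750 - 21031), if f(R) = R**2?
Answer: 26769415928553609766/30932821 ≈ 8.6540e+11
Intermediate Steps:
X(L) = L**2
r(c) = 8*c**5 (r(c) = (((-2*c)**2)**2*c)/2 = ((4*c**2)**2*c)/2 = ((16*c**4)*c)/2 = (16*c**5)/2 = 8*c**5)
r(161) + (14952/17661 + 6890)/(-15750 - 21031) = 8*161**5 + (14952/17661 + 6890)/(-15750 - 21031) = 8*108175616801 + (14952*(1/17661) + 6890)/(-36781) = 865404934408 + (712/841 + 6890)*(-1/36781) = 865404934408 + (5795202/841)*(-1/36781) = 865404934408 - 5795202/30932821 = 26769415928553609766/30932821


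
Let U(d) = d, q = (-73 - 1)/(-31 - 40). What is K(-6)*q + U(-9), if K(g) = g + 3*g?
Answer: -2415/71 ≈ -34.014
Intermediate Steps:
q = 74/71 (q = -74/(-71) = -74*(-1/71) = 74/71 ≈ 1.0423)
K(g) = 4*g
K(-6)*q + U(-9) = (4*(-6))*(74/71) - 9 = -24*74/71 - 9 = -1776/71 - 9 = -2415/71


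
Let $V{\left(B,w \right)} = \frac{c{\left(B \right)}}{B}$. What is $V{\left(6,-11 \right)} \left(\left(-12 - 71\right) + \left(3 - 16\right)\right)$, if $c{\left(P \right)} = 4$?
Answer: $-64$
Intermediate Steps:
$V{\left(B,w \right)} = \frac{4}{B}$
$V{\left(6,-11 \right)} \left(\left(-12 - 71\right) + \left(3 - 16\right)\right) = \frac{4}{6} \left(\left(-12 - 71\right) + \left(3 - 16\right)\right) = 4 \cdot \frac{1}{6} \left(-83 + \left(3 - 16\right)\right) = \frac{2 \left(-83 - 13\right)}{3} = \frac{2}{3} \left(-96\right) = -64$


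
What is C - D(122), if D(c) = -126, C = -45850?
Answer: -45724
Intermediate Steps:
C - D(122) = -45850 - 1*(-126) = -45850 + 126 = -45724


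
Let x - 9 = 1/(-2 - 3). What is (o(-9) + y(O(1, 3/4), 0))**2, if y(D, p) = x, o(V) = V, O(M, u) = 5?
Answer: 1/25 ≈ 0.040000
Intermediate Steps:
x = 44/5 (x = 9 + 1/(-2 - 3) = 9 + 1/(-5) = 9 - 1/5 = 44/5 ≈ 8.8000)
y(D, p) = 44/5
(o(-9) + y(O(1, 3/4), 0))**2 = (-9 + 44/5)**2 = (-1/5)**2 = 1/25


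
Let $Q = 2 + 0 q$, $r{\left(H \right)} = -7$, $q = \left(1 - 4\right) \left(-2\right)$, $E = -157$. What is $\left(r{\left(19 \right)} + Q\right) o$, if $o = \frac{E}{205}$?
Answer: $\frac{157}{41} \approx 3.8293$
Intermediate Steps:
$q = 6$ ($q = \left(-3\right) \left(-2\right) = 6$)
$o = - \frac{157}{205} \approx -0.76585$
$Q = 2$ ($Q = 2 + 0 \cdot 6 = 2 + 0 = 2$)
$\left(r{\left(19 \right)} + Q\right) o = \left(-7 + 2\right) \left(- \frac{157}{205}\right) = \left(-5\right) \left(- \frac{157}{205}\right) = \frac{157}{41}$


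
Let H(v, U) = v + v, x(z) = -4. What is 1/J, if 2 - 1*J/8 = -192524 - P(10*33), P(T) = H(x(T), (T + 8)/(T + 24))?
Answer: 1/1540144 ≈ 6.4929e-7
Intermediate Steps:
H(v, U) = 2*v
P(T) = -8 (P(T) = 2*(-4) = -8)
J = 1540144 (J = 16 - 8*(-192524 - 1*(-8)) = 16 - 8*(-192524 + 8) = 16 - 8*(-192516) = 16 + 1540128 = 1540144)
1/J = 1/1540144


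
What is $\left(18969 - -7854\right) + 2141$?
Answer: $28964$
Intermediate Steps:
$\left(18969 - -7854\right) + 2141 = \left(18969 + 7854\right) + 2141 = 26823 + 2141 = 28964$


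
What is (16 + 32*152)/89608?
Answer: 610/11201 ≈ 0.054459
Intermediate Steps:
(16 + 32*152)/89608 = (16 + 4864)*(1/89608) = 4880*(1/89608) = 610/11201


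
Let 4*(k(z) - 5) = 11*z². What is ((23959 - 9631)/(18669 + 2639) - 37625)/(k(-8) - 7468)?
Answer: 200424793/38817849 ≈ 5.1632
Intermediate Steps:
k(z) = 5 + 11*z²/4 (k(z) = 5 + (11*z²)/4 = 5 + 11*z²/4)
((23959 - 9631)/(18669 + 2639) - 37625)/(k(-8) - 7468) = ((23959 - 9631)/(18669 + 2639) - 37625)/((5 + (11/4)*(-8)²) - 7468) = (14328/21308 - 37625)/((5 + (11/4)*64) - 7468) = (14328*(1/21308) - 37625)/((5 + 176) - 7468) = (3582/5327 - 37625)/(181 - 7468) = -200424793/5327/(-7287) = -200424793/5327*(-1/7287) = 200424793/38817849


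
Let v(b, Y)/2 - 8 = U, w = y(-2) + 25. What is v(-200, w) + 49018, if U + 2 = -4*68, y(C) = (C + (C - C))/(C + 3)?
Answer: 48486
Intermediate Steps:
y(C) = C/(3 + C) (y(C) = (C + 0)/(3 + C) = C/(3 + C))
w = 23 (w = -2/(3 - 2) + 25 = -2/1 + 25 = -2*1 + 25 = -2 + 25 = 23)
U = -274 (U = -2 - 4*68 = -2 - 272 = -274)
v(b, Y) = -532 (v(b, Y) = 16 + 2*(-274) = 16 - 548 = -532)
v(-200, w) + 49018 = -532 + 49018 = 48486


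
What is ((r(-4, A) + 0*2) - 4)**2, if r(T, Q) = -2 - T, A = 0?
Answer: 4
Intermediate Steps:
((r(-4, A) + 0*2) - 4)**2 = (((-2 - 1*(-4)) + 0*2) - 4)**2 = (((-2 + 4) + 0) - 4)**2 = ((2 + 0) - 4)**2 = (2 - 4)**2 = (-2)**2 = 4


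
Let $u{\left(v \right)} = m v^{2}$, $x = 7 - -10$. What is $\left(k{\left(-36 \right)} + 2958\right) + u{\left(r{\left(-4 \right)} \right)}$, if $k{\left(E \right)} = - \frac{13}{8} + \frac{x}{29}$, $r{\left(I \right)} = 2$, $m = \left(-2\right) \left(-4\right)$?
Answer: $\frac{693439}{232} \approx 2989.0$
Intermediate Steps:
$m = 8$
$x = 17$ ($x = 7 + 10 = 17$)
$u{\left(v \right)} = 8 v^{2}$
$k{\left(E \right)} = - \frac{241}{232}$ ($k{\left(E \right)} = - \frac{13}{8} + \frac{17}{29} = - \frac{241}{232}$)
$\left(k{\left(-36 \right)} + 2958\right) + u{\left(r{\left(-4 \right)} \right)} = \left(- \frac{241}{232} + 2958\right) + 8 \cdot 2^{2} = \frac{686015}{232} + 8 \cdot 4 = \frac{686015}{232} + 32 = \frac{693439}{232}$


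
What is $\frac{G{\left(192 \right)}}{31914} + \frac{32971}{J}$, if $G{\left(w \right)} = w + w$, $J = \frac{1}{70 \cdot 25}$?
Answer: $\frac{306902310814}{5319} \approx 5.7699 \cdot 10^{7}$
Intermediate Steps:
$J = \frac{1}{1750} \approx 0.00057143$
$G{\left(w \right)} = 2 w$
$\frac{G{\left(192 \right)}}{31914} + \frac{32971}{J} = \frac{2 \cdot 192}{31914} + 32971 \frac{1}{\frac{1}{1750}} = 384 \cdot \frac{1}{31914} + 32971 \cdot 1750 = \frac{64}{5319} + 57699250 = \frac{306902310814}{5319}$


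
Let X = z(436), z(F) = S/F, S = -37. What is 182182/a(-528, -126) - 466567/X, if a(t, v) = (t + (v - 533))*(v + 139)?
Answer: 241462834126/43919 ≈ 5.4979e+6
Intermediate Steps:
z(F) = -37/F
X = -37/436 ≈ -0.084862
a(t, v) = (139 + v)*(-533 + t + v) (a(t, v) = (t + (-533 + v))*(139 + v) = (-533 + t + v)*(139 + v) = (139 + v)*(-533 + t + v))
182182/a(-528, -126) - 466567/X = 182182/(-74087 + (-126)² - 394*(-126) + 139*(-528) - 528*(-126)) - 466567/(-37/436) = 182182/(-74087 + 15876 + 49644 - 73392 + 66528) - 466567*(-436/37) = 182182/(-15431) + 203423212/37 = 182182*(-1/15431) + 203423212/37 = -14014/1187 + 203423212/37 = 241462834126/43919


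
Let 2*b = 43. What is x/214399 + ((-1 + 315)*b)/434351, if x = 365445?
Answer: 160178808844/93124420049 ≈ 1.7201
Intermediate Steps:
b = 43/2 (b = (½)*43 = 43/2 ≈ 21.500)
x/214399 + ((-1 + 315)*b)/434351 = 365445/214399 + ((-1 + 315)*(43/2))/434351 = 365445*(1/214399) + (314*(43/2))*(1/434351) = 365445/214399 + 6751*(1/434351) = 365445/214399 + 6751/434351 = 160178808844/93124420049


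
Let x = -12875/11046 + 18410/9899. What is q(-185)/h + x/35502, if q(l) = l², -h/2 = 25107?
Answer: -22142616053451335/32487983107020252 ≈ -0.68156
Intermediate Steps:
h = -50214 (h = -2*25107 = -50214)
x = 75907235/109344354 (x = -12875*1/11046 + 18410*(1/9899) = -12875/11046 + 18410/9899 = 75907235/109344354 ≈ 0.69420)
q(-185)/h + x/35502 = (-185)²/(-50214) + (75907235/109344354)/35502 = 34225*(-1/50214) + (75907235/109344354)*(1/35502) = -34225/50214 + 75907235/3881943255708 = -22142616053451335/32487983107020252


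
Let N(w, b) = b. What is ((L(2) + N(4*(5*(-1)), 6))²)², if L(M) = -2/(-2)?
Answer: 2401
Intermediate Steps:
L(M) = 1 (L(M) = -2*(-½) = 1)
((L(2) + N(4*(5*(-1)), 6))²)² = ((1 + 6)²)² = (7²)² = 49² = 2401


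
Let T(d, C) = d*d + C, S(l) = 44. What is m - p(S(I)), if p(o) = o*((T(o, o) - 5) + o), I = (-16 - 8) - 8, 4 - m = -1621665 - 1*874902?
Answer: 2407735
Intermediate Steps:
m = 2496571 (m = 4 - (-1621665 - 1*874902) = 4 - (-1621665 - 874902) = 4 - 1*(-2496567) = 4 + 2496567 = 2496571)
I = -32 (I = -24 - 8 = -32)
T(d, C) = C + d² (T(d, C) = d² + C = C + d²)
p(o) = o*(-5 + o² + 2*o) (p(o) = o*(((o + o²) - 5) + o) = o*((-5 + o + o²) + o) = o*(-5 + o² + 2*o))
m - p(S(I)) = 2496571 - 44*(-5 + 44² + 2*44) = 2496571 - 44*(-5 + 1936 + 88) = 2496571 - 44*2019 = 2496571 - 1*88836 = 2496571 - 88836 = 2407735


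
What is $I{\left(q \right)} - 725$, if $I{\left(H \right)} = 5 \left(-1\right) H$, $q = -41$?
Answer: $-520$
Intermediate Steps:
$I{\left(H \right)} = - 5 H$
$I{\left(q \right)} - 725 = \left(-5\right) \left(-41\right) - 725 = 205 - 725 = -520$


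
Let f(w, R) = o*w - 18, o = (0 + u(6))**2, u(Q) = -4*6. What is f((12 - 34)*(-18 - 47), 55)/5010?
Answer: 137277/835 ≈ 164.40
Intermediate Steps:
u(Q) = -24
o = 576 (o = (0 - 24)**2 = (-24)**2 = 576)
f(w, R) = -18 + 576*w (f(w, R) = 576*w - 18 = -18 + 576*w)
f((12 - 34)*(-18 - 47), 55)/5010 = (-18 + 576*((12 - 34)*(-18 - 47)))/5010 = (-18 + 576*(-22*(-65)))*(1/5010) = (-18 + 576*1430)*(1/5010) = (-18 + 823680)*(1/5010) = 823662*(1/5010) = 137277/835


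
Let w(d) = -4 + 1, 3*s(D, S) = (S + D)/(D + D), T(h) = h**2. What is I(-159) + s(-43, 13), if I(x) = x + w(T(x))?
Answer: -6961/43 ≈ -161.88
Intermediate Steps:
s(D, S) = (D + S)/(6*D) (s(D, S) = ((S + D)/(D + D))/3 = ((D + S)/((2*D)))/3 = ((D + S)*(1/(2*D)))/3 = ((D + S)/(2*D))/3 = (D + S)/(6*D))
w(d) = -3
I(x) = -3 + x (I(x) = x - 3 = -3 + x)
I(-159) + s(-43, 13) = (-3 - 159) + (1/6)*(-43 + 13)/(-43) = -162 + (1/6)*(-1/43)*(-30) = -162 + 5/43 = -6961/43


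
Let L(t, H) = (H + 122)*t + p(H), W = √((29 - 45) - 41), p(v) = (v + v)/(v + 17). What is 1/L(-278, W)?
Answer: (-√57 + 17*I)/(2*(-280363*I + 19320*√57)) ≈ -2.9372e-5 + 1.8171e-6*I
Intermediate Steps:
p(v) = 2*v/(17 + v) (p(v) = (2*v)/(17 + v) = 2*v/(17 + v))
W = I*√57 (W = √(-16 - 41) = √(-57) = I*√57 ≈ 7.5498*I)
L(t, H) = t*(122 + H) + 2*H/(17 + H) (L(t, H) = (H + 122)*t + 2*H/(17 + H) = (122 + H)*t + 2*H/(17 + H) = t*(122 + H) + 2*H/(17 + H))
1/L(-278, W) = 1/((2*(I*√57) - 278*(17 + I*√57)*(122 + I*√57))/(17 + I*√57)) = 1/((2*I*√57 - 278*(17 + I*√57)*(122 + I*√57))/(17 + I*√57)) = 1/((-278*(17 + I*√57)*(122 + I*√57) + 2*I*√57)/(17 + I*√57)) = (17 + I*√57)/(-278*(17 + I*√57)*(122 + I*√57) + 2*I*√57)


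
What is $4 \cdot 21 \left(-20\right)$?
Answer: $-1680$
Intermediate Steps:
$4 \cdot 21 \left(-20\right) = 84 \left(-20\right) = -1680$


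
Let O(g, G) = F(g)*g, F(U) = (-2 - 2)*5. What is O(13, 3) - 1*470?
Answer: -730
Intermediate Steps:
F(U) = -20 (F(U) = -4*5 = -20)
O(g, G) = -20*g
O(13, 3) - 1*470 = -20*13 - 1*470 = -260 - 470 = -730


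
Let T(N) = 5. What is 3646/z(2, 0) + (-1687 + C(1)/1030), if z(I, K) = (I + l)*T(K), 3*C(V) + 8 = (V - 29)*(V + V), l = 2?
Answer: -4649587/3090 ≈ -1504.7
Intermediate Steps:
C(V) = -8/3 + 2*V*(-29 + V)/3 (C(V) = -8/3 + ((V - 29)*(V + V))/3 = -8/3 + ((-29 + V)*(2*V))/3 = -8/3 + (2*V*(-29 + V))/3 = -8/3 + 2*V*(-29 + V)/3)
z(I, K) = 10 + 5*I (z(I, K) = (I + 2)*5 = (2 + I)*5 = 10 + 5*I)
3646/z(2, 0) + (-1687 + C(1)/1030) = 3646/(10 + 5*2) + (-1687 + (-8/3 - 58/3*1 + (⅔)*1²)/1030) = 3646/(10 + 10) + (-1687 + (-8/3 - 58/3 + (⅔)*1)*(1/1030)) = 3646/20 + (-1687 + (-8/3 - 58/3 + ⅔)*(1/1030)) = 3646*(1/20) + (-1687 - 64/3*1/1030) = 1823/10 + (-1687 - 32/1545) = 1823/10 - 2606447/1545 = -4649587/3090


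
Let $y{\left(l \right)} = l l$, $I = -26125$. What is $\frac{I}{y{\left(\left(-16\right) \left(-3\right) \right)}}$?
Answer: $- \frac{26125}{2304} \approx -11.339$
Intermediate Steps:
$y{\left(l \right)} = l^{2}$
$\frac{I}{y{\left(\left(-16\right) \left(-3\right) \right)}} = - \frac{26125}{\left(\left(-16\right) \left(-3\right)\right)^{2}} = - \frac{26125}{48^{2}} = - \frac{26125}{2304}$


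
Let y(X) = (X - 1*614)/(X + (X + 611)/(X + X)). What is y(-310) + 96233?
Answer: 6175173871/64167 ≈ 96236.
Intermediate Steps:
y(X) = (-614 + X)/(X + (611 + X)/(2*X)) (y(X) = (X - 614)/(X + (611 + X)/((2*X))) = (-614 + X)/(X + (611 + X)*(1/(2*X))) = (-614 + X)/(X + (611 + X)/(2*X)))
y(-310) + 96233 = 2*(-310)*(-614 - 310)/(611 - 310 + 2*(-310)²) + 96233 = 2*(-310)*(-924)/(611 - 310 + 2*96100) + 96233 = 2*(-310)*(-924)/(611 - 310 + 192200) + 96233 = 2*(-310)*(-924)/192501 + 96233 = 2*(-310)*(1/192501)*(-924) + 96233 = 190960/64167 + 96233 = 6175173871/64167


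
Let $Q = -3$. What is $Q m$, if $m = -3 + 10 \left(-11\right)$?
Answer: $339$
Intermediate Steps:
$m = -113$ ($m = -3 - 110 = -113$)
$Q m = \left(-3\right) \left(-113\right) = 339$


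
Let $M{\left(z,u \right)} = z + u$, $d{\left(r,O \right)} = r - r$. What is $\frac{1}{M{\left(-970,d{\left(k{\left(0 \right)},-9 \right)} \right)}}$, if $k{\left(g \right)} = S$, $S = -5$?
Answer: $- \frac{1}{970} \approx -0.0010309$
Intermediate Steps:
$k{\left(g \right)} = -5$
$d{\left(r,O \right)} = 0$
$M{\left(z,u \right)} = u + z$
$\frac{1}{M{\left(-970,d{\left(k{\left(0 \right)},-9 \right)} \right)}} = \frac{1}{0 - 970} = \frac{1}{-970} = - \frac{1}{970}$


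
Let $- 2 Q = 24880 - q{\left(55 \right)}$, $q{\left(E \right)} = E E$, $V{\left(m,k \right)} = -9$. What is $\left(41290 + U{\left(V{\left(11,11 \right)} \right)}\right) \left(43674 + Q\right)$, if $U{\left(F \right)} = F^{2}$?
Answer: $\frac{2709510903}{2} \approx 1.3548 \cdot 10^{9}$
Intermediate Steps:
$q{\left(E \right)} = E^{2}$
$Q = - \frac{21855}{2}$ ($Q = - \frac{24880 - 55^{2}}{2} = - \frac{24880 - 3025}{2} = \left(- \frac{1}{2}\right) 21855 = - \frac{21855}{2} \approx -10928.0$)
$\left(41290 + U{\left(V{\left(11,11 \right)} \right)}\right) \left(43674 + Q\right) = \left(41290 + \left(-9\right)^{2}\right) \left(43674 - \frac{21855}{2}\right) = \left(41290 + 81\right) \frac{65493}{2} = 41371 \cdot \frac{65493}{2} = \frac{2709510903}{2}$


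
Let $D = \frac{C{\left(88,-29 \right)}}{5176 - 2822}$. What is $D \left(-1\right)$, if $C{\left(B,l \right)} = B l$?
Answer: $\frac{116}{107} \approx 1.0841$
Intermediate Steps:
$D = - \frac{116}{107}$ ($D = \frac{88 \left(-29\right)}{5176 - 2822} = - \frac{2552}{5176 - 2822} = - \frac{2552}{2354} = \left(-2552\right) \frac{1}{2354} = - \frac{116}{107} \approx -1.0841$)
$D \left(-1\right) = \left(- \frac{116}{107}\right) \left(-1\right) = \frac{116}{107}$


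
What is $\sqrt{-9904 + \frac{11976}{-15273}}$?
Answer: $\frac{2 i \sqrt{64178744574}}{5091} \approx 99.523 i$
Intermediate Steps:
$\sqrt{-9904 + \frac{11976}{-15273}} = \sqrt{-9904 + 11976 \left(- \frac{1}{15273}\right)} = \sqrt{-9904 - \frac{3992}{5091}} = \sqrt{- \frac{50425256}{5091}} = \frac{2 i \sqrt{64178744574}}{5091}$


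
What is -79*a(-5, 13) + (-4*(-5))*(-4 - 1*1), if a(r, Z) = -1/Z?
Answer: -1221/13 ≈ -93.923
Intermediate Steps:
-79*a(-5, 13) + (-4*(-5))*(-4 - 1*1) = -(-79)/13 + (-4*(-5))*(-4 - 1*1) = -(-79)/13 + 20*(-4 - 1) = -79*(-1/13) + 20*(-5) = 79/13 - 100 = -1221/13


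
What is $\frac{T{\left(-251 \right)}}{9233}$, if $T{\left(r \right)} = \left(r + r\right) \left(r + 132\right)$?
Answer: $\frac{8534}{1319} \approx 6.4701$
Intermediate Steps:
$T{\left(r \right)} = 2 r \left(132 + r\right)$
$\frac{T{\left(-251 \right)}}{9233} = \frac{2 \left(-251\right) \left(132 - 251\right)}{9233} = 2 \left(-251\right) \left(-119\right) \frac{1}{9233} = 59738 \cdot \frac{1}{9233} = \frac{8534}{1319}$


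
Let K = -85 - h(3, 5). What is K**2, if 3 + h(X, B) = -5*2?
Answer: 5184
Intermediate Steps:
h(X, B) = -13 (h(X, B) = -3 - 5*2 = -3 - 10 = -13)
K = -72 (K = -85 - 1*(-13) = -85 + 13 = -72)
K**2 = (-72)**2 = 5184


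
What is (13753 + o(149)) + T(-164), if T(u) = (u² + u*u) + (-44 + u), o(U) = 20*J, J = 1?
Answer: 67357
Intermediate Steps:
o(U) = 20 (o(U) = 20*1 = 20)
T(u) = -44 + u + 2*u² (T(u) = (u² + u²) + (-44 + u) = 2*u² + (-44 + u) = -44 + u + 2*u²)
(13753 + o(149)) + T(-164) = (13753 + 20) + (-44 - 164 + 2*(-164)²) = 13773 + (-44 - 164 + 2*26896) = 13773 + (-44 - 164 + 53792) = 13773 + 53584 = 67357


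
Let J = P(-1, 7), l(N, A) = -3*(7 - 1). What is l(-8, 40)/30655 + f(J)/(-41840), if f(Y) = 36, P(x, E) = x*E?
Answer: -18567/12826052 ≈ -0.0014476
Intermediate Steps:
P(x, E) = E*x
l(N, A) = -18 (l(N, A) = -3*6 = -18)
J = -7 (J = 7*(-1) = -7)
l(-8, 40)/30655 + f(J)/(-41840) = -18/30655 + 36/(-41840) = -18*1/30655 + 36*(-1/41840) = -18/30655 - 9/10460 = -18567/12826052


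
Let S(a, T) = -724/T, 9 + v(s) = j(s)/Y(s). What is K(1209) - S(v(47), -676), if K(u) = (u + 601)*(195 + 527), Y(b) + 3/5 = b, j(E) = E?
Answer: 220852399/169 ≈ 1.3068e+6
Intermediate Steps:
Y(b) = -⅗ + b
K(u) = 433922 + 722*u (K(u) = (601 + u)*722 = 433922 + 722*u)
v(s) = -9 + s/(-⅗ + s)
K(1209) - S(v(47), -676) = (433922 + 722*1209) - (-724)/(-676) = (433922 + 872898) - (-724)*(-1)/676 = 1306820 - 1*181/169 = 1306820 - 181/169 = 220852399/169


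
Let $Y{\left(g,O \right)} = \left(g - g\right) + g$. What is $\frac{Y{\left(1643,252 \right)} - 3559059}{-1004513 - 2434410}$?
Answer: $\frac{3557416}{3438923} \approx 1.0345$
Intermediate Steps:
$Y{\left(g,O \right)} = g$ ($Y{\left(g,O \right)} = 0 + g = g$)
$\frac{Y{\left(1643,252 \right)} - 3559059}{-1004513 - 2434410} = \frac{1643 - 3559059}{-1004513 - 2434410} = - \frac{3557416}{-3438923} = \left(-3557416\right) \left(- \frac{1}{3438923}\right) = \frac{3557416}{3438923}$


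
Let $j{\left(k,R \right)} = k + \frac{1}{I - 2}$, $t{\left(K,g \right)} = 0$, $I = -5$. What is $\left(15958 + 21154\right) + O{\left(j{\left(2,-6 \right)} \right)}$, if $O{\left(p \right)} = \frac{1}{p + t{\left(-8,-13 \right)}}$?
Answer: $\frac{482463}{13} \approx 37113.0$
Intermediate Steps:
$j{\left(k,R \right)} = - \frac{1}{7} + k$ ($j{\left(k,R \right)} = k + \frac{1}{-5 - 2} = k + \frac{1}{-7} = k - \frac{1}{7} = - \frac{1}{7} + k$)
$O{\left(p \right)} = \frac{1}{p}$ ($O{\left(p \right)} = \frac{1}{p + 0} = \frac{1}{p}$)
$\left(15958 + 21154\right) + O{\left(j{\left(2,-6 \right)} \right)} = \left(15958 + 21154\right) + \frac{1}{- \frac{1}{7} + 2} = 37112 + \frac{1}{\frac{13}{7}} = 37112 + \frac{7}{13} = \frac{482463}{13}$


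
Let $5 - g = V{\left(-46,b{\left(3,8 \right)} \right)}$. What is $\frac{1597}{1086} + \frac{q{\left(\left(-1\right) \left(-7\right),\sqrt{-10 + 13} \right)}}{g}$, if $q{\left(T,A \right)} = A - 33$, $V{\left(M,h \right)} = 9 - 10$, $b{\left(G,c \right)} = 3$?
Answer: $- \frac{2188}{543} + \frac{\sqrt{3}}{6} \approx -3.7408$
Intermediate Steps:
$V{\left(M,h \right)} = -1$ ($V{\left(M,h \right)} = 9 - 10 = -1$)
$g = 6$ ($g = 5 - -1 = 5 + 1 = 6$)
$q{\left(T,A \right)} = -33 + A$
$\frac{1597}{1086} + \frac{q{\left(\left(-1\right) \left(-7\right),\sqrt{-10 + 13} \right)}}{g} = \frac{1597}{1086} + \frac{-33 + \sqrt{-10 + 13}}{6} = 1597 \cdot \frac{1}{1086} + \left(-33 + \sqrt{3}\right) \frac{1}{6} = \frac{1597}{1086} - \left(\frac{11}{2} - \frac{\sqrt{3}}{6}\right) = - \frac{2188}{543} + \frac{\sqrt{3}}{6}$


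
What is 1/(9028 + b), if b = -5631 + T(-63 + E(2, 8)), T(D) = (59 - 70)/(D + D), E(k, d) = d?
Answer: 10/33971 ≈ 0.00029437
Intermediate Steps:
T(D) = -11/(2*D) (T(D) = -11*1/(2*D) = -11/(2*D))
b = -56309/10 (b = -5631 - 11/(2*(-63 + 8)) = -5631 - 11/2/(-55) = -5631 - 11/2*(-1/55) = -5631 + ⅒ = -56309/10 ≈ -5630.9)
1/(9028 + b) = 1/(9028 - 56309/10) = 1/(33971/10) = 10/33971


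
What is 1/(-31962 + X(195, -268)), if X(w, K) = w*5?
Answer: -1/30987 ≈ -3.2272e-5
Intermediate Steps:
X(w, K) = 5*w
1/(-31962 + X(195, -268)) = 1/(-31962 + 5*195) = 1/(-31962 + 975) = 1/(-30987) = -1/30987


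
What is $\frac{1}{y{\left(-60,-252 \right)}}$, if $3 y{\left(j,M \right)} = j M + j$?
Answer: $\frac{1}{5020} \approx 0.0001992$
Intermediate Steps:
$y{\left(j,M \right)} = \frac{j}{3} + \frac{M j}{3}$ ($y{\left(j,M \right)} = \frac{j M + j}{3} = \frac{M j + j}{3} = \frac{j + M j}{3} = \frac{j}{3} + \frac{M j}{3}$)
$\frac{1}{y{\left(-60,-252 \right)}} = \frac{1}{\frac{1}{3} \left(-60\right) \left(1 - 252\right)} = \frac{1}{\frac{1}{3} \left(-60\right) \left(-251\right)} = \frac{1}{5020}$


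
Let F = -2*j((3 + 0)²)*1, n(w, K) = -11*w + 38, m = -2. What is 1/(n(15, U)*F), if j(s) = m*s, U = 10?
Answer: -1/4572 ≈ -0.00021872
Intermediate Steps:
j(s) = -2*s
n(w, K) = 38 - 11*w
F = 36 (F = -(-4)*(3 + 0)²*1 = -(-4)*3²*1 = -(-4)*9*1 = -2*(-18)*1 = 36*1 = 36)
1/(n(15, U)*F) = 1/((38 - 11*15)*36) = 1/((38 - 165)*36) = 1/(-127*36) = 1/(-4572) = -1/4572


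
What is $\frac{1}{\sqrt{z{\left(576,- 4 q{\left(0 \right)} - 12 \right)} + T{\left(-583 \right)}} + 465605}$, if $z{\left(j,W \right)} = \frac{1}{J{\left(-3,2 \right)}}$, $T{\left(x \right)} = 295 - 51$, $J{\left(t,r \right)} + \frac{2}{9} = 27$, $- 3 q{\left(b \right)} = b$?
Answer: $\frac{112210805}{52245911803212} - \frac{\sqrt{14173933}}{52245911803212} \approx 2.1477 \cdot 10^{-6}$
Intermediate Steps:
$q{\left(b \right)} = - \frac{b}{3}$
$J{\left(t,r \right)} = \frac{241}{9}$ ($J{\left(t,r \right)} = - \frac{2}{9} + 27 = \frac{241}{9}$)
$T{\left(x \right)} = 244$ ($T{\left(x \right)} = 295 - 51 = 244$)
$z{\left(j,W \right)} = \frac{9}{241}$ ($z{\left(j,W \right)} = \frac{1}{\frac{241}{9}} = \frac{9}{241}$)
$\frac{1}{\sqrt{z{\left(576,- 4 q{\left(0 \right)} - 12 \right)} + T{\left(-583 \right)}} + 465605} = \frac{1}{\sqrt{\frac{9}{241} + 244} + 465605} = \frac{1}{\sqrt{\frac{58813}{241}} + 465605} = \frac{1}{\frac{\sqrt{14173933}}{241} + 465605} = \frac{1}{465605 + \frac{\sqrt{14173933}}{241}}$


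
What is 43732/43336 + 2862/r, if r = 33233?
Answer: 394343297/360046322 ≈ 1.0953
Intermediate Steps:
43732/43336 + 2862/r = 43732/43336 + 2862/33233 = 43732*(1/43336) + 2862*(1/33233) = 10933/10834 + 2862/33233 = 394343297/360046322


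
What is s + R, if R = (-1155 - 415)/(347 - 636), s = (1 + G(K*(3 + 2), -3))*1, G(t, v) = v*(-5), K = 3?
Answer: 6194/289 ≈ 21.433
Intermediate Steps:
G(t, v) = -5*v
s = 16 (s = (1 - 5*(-3))*1 = (1 + 15)*1 = 16*1 = 16)
R = 1570/289 (R = -1570/(-289) = -1570*(-1/289) = 1570/289 ≈ 5.4325)
s + R = 16 + 1570/289 = 6194/289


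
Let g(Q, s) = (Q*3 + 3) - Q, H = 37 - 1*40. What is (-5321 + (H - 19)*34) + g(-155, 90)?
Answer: -6376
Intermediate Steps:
H = -3 (H = 37 - 40 = -3)
g(Q, s) = 3 + 2*Q (g(Q, s) = (3*Q + 3) - Q = (3 + 3*Q) - Q = 3 + 2*Q)
(-5321 + (H - 19)*34) + g(-155, 90) = (-5321 + (-3 - 19)*34) + (3 + 2*(-155)) = (-5321 - 22*34) + (3 - 310) = (-5321 - 748) - 307 = -6069 - 307 = -6376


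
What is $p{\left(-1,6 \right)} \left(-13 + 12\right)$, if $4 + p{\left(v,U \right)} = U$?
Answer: $-2$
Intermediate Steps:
$p{\left(v,U \right)} = -4 + U$
$p{\left(-1,6 \right)} \left(-13 + 12\right) = \left(-4 + 6\right) \left(-13 + 12\right) = 2 \left(-1\right) = -2$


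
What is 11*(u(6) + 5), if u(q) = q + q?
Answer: 187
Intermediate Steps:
u(q) = 2*q
11*(u(6) + 5) = 11*(2*6 + 5) = 11*(12 + 5) = 11*17 = 187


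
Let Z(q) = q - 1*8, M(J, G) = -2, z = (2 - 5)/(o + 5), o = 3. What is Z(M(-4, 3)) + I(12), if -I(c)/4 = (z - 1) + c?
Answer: -105/2 ≈ -52.500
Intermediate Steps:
z = -3/8 (z = (2 - 5)/(3 + 5) = -3/8 ≈ -0.37500)
Z(q) = -8 + q (Z(q) = q - 8 = -8 + q)
I(c) = 11/2 - 4*c (I(c) = -4*((-3/8 - 1) + c) = -4*(-11/8 + c) = 11/2 - 4*c)
Z(M(-4, 3)) + I(12) = (-8 - 2) + (11/2 - 4*12) = -10 + (11/2 - 48) = -10 - 85/2 = -105/2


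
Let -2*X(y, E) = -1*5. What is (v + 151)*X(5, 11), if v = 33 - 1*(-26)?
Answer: 525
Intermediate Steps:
X(y, E) = 5/2 (X(y, E) = -(-1)*5/2 = -1/2*(-5) = 5/2)
v = 59 (v = 33 + 26 = 59)
(v + 151)*X(5, 11) = (59 + 151)*(5/2) = 210*(5/2) = 525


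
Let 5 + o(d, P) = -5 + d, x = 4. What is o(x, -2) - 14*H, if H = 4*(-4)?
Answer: 218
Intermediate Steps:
o(d, P) = -10 + d (o(d, P) = -5 + (-5 + d) = -10 + d)
H = -16
o(x, -2) - 14*H = (-10 + 4) - 14*(-16) = -6 + 224 = 218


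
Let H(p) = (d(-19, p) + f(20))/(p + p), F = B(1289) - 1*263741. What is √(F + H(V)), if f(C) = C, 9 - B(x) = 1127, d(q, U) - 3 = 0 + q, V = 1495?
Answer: I*√591966483485/1495 ≈ 514.64*I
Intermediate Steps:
d(q, U) = 3 + q (d(q, U) = 3 + (0 + q) = 3 + q)
B(x) = -1118 (B(x) = 9 - 1*1127 = 9 - 1127 = -1118)
F = -264859 (F = -1118 - 1*263741 = -1118 - 263741 = -264859)
H(p) = 2/p (H(p) = ((3 - 19) + 20)/(p + p) = (-16 + 20)/((2*p)) = 4*(1/(2*p)) = 2/p)
√(F + H(V)) = √(-264859 + 2/1495) = √(-395964203/1495) = I*√591966483485/1495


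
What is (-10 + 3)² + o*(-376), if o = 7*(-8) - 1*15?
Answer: 26745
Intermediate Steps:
o = -71 (o = -56 - 15 = -71)
(-10 + 3)² + o*(-376) = (-10 + 3)² - 71*(-376) = (-7)² + 26696 = 49 + 26696 = 26745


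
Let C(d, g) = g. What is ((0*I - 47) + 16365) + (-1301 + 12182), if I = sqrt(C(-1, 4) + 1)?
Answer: 27199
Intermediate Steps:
I = sqrt(5) (I = sqrt(4 + 1) = sqrt(5) ≈ 2.2361)
((0*I - 47) + 16365) + (-1301 + 12182) = ((0*sqrt(5) - 47) + 16365) + (-1301 + 12182) = ((0 - 47) + 16365) + 10881 = (-47 + 16365) + 10881 = 16318 + 10881 = 27199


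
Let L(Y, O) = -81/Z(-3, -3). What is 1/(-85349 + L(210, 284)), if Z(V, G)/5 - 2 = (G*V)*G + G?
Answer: -140/11948779 ≈ -1.1717e-5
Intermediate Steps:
Z(V, G) = 10 + 5*G + 5*V*G**2 (Z(V, G) = 10 + 5*((G*V)*G + G) = 10 + 5*(V*G**2 + G) = 10 + 5*(G + V*G**2) = 10 + (5*G + 5*V*G**2) = 10 + 5*G + 5*V*G**2)
L(Y, O) = 81/140 (L(Y, O) = -81/(10 + 5*(-3) + 5*(-3)*(-3)**2) = -81/(10 - 15 + 5*(-3)*9) = -81/(10 - 15 - 135) = -81/(-140) = -81*(-1/140) = 81/140)
1/(-85349 + L(210, 284)) = 1/(-85349 + 81/140) = 1/(-11948779/140) = -140/11948779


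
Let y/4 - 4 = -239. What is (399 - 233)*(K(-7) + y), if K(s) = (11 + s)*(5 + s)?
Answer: -157368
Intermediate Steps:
y = -940 (y = 16 + 4*(-239) = 16 - 956 = -940)
K(s) = (5 + s)*(11 + s)
(399 - 233)*(K(-7) + y) = (399 - 233)*((55 + (-7)² + 16*(-7)) - 940) = 166*((55 + 49 - 112) - 940) = 166*(-8 - 940) = 166*(-948) = -157368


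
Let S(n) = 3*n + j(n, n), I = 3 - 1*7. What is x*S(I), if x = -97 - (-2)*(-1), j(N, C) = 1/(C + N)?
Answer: 9603/8 ≈ 1200.4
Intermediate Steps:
I = -4 (I = 3 - 7 = -4)
S(n) = 1/(2*n) + 3*n (S(n) = 3*n + 1/(n + n) = 3*n + 1/(2*n) = 1/(2*n) + 3*n)
x = -99 (x = -97 - 1*2 = -97 - 2 = -99)
x*S(I) = -99*((1/2)/(-4) + 3*(-4)) = -99*((1/2)*(-1/4) - 12) = -99*(-1/8 - 12) = -99*(-97/8) = 9603/8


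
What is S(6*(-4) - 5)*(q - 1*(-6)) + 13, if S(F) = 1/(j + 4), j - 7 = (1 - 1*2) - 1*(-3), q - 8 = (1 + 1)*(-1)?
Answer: 181/13 ≈ 13.923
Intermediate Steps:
q = 6 (q = 8 + (1 + 1)*(-1) = 8 + 2*(-1) = 8 - 2 = 6)
j = 9 (j = 7 + ((1 - 1*2) - 1*(-3)) = 7 + ((1 - 2) + 3) = 7 + (-1 + 3) = 7 + 2 = 9)
S(F) = 1/13 (S(F) = 1/(9 + 4) = 1/13)
S(6*(-4) - 5)*(q - 1*(-6)) + 13 = (6 - 1*(-6))/13 + 13 = (6 + 6)/13 + 13 = (1/13)*12 + 13 = 12/13 + 13 = 181/13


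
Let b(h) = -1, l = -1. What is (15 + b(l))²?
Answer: 196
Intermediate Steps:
(15 + b(l))² = (15 - 1)² = 14² = 196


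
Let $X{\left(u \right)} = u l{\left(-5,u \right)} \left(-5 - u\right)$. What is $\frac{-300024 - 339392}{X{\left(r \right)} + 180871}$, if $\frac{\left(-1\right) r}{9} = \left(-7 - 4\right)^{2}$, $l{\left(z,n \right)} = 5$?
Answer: $\frac{639416}{5721509} \approx 0.11176$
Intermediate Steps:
$r = -1089$ ($r = - 9 \left(-7 - 4\right)^{2} = - 9 \left(-11\right)^{2} = \left(-9\right) 121 = -1089$)
$X{\left(u \right)} = 5 u \left(-5 - u\right)$ ($X{\left(u \right)} = u 5 \left(-5 - u\right) = 5 u \left(-5 - u\right)$)
$\frac{-300024 - 339392}{X{\left(r \right)} + 180871} = \frac{-300024 - 339392}{\left(-5\right) \left(-1089\right) \left(5 - 1089\right) + 180871} = - \frac{639416}{\left(-5\right) \left(-1089\right) \left(-1084\right) + 180871} = - \frac{639416}{-5902380 + 180871} = - \frac{639416}{-5721509} = \left(-639416\right) \left(- \frac{1}{5721509}\right) = \frac{639416}{5721509}$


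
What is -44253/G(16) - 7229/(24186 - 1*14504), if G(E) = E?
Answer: -214286605/77456 ≈ -2766.6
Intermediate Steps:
-44253/G(16) - 7229/(24186 - 1*14504) = -44253/16 - 7229/(24186 - 1*14504) = -44253*1/16 - 7229/(24186 - 14504) = -44253/16 - 7229/9682 = -214286605/77456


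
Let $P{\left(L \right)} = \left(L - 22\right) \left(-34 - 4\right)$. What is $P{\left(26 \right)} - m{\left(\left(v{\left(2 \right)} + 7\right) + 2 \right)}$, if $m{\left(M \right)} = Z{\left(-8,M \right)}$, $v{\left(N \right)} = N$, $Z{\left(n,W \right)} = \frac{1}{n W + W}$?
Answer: $- \frac{11703}{77} \approx -151.99$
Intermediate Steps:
$P{\left(L \right)} = 836 - 38 L$ ($P{\left(L \right)} = \left(-22 + L\right) \left(-38\right) = 836 - 38 L$)
$Z{\left(n,W \right)} = \frac{1}{W + W n}$ ($Z{\left(n,W \right)} = \frac{1}{W n + W} = \frac{1}{W + W n}$)
$m{\left(M \right)} = - \frac{1}{7 M}$ ($m{\left(M \right)} = \frac{1}{M \left(1 - 8\right)} = \frac{1}{M \left(-7\right)} = \frac{1}{M} \left(- \frac{1}{7}\right) = - \frac{1}{7 M}$)
$P{\left(26 \right)} - m{\left(\left(v{\left(2 \right)} + 7\right) + 2 \right)} = \left(836 - 988\right) - - \frac{1}{7 \left(\left(2 + 7\right) + 2\right)} = \left(836 - 988\right) - - \frac{1}{7 \left(9 + 2\right)} = -152 - - \frac{1}{7 \cdot 11} = -152 - \left(- \frac{1}{7}\right) \frac{1}{11} = -152 - - \frac{1}{77} = -152 + \frac{1}{77} = - \frac{11703}{77}$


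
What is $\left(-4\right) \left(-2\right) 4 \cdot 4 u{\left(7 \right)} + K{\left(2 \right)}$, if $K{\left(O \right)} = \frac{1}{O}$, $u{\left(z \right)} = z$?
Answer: $\frac{1793}{2} \approx 896.5$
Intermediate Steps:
$\left(-4\right) \left(-2\right) 4 \cdot 4 u{\left(7 \right)} + K{\left(2 \right)} = \left(-4\right) \left(-2\right) 4 \cdot 4 \cdot 7 + \frac{1}{2} = 8 \cdot 4 \cdot 4 \cdot 7 + \frac{1}{2} = 32 \cdot 4 \cdot 7 + \frac{1}{2} = 128 \cdot 7 + \frac{1}{2} = 896 + \frac{1}{2} = \frac{1793}{2}$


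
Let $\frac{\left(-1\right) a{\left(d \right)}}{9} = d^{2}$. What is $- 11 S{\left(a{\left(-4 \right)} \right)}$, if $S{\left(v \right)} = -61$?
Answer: $671$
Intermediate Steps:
$a{\left(d \right)} = - 9 d^{2}$
$- 11 S{\left(a{\left(-4 \right)} \right)} = \left(-11\right) \left(-61\right) = 671$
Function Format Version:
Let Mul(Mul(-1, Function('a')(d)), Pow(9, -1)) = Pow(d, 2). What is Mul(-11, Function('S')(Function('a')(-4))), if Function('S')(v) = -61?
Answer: 671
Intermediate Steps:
Function('a')(d) = Mul(-9, Pow(d, 2))
Mul(-11, Function('S')(Function('a')(-4))) = Mul(-11, -61) = 671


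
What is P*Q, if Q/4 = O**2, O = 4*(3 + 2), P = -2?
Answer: -3200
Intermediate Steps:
O = 20 (O = 4*5 = 20)
Q = 1600 (Q = 4*20**2 = 4*400 = 1600)
P*Q = -2*1600 = -3200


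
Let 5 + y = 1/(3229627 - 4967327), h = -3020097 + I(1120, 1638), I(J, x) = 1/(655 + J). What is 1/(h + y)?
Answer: -123376700/372610218353963 ≈ -3.3111e-7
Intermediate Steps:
h = -5360672174/1775 (h = -3020097 + 1/(655 + 1120) = -3020097 + 1/1775 = -5360672174/1775 ≈ -3.0201e+6)
y = -8688501/1737700 (y = -5 + 1/(3229627 - 4967327) = -5 + 1/(-1737700) = -5 - 1/1737700 = -8688501/1737700 ≈ -5.0000)
1/(h + y) = 1/(-5360672174/1775 - 8688501/1737700) = 1/(-372610218353963/123376700) = -123376700/372610218353963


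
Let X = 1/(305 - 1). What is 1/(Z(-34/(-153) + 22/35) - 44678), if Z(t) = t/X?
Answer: -315/13992098 ≈ -2.2513e-5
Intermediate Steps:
X = 1/304 ≈ 0.0032895
Z(t) = 304*t (Z(t) = t/(1/304) = t*304 = 304*t)
1/(Z(-34/(-153) + 22/35) - 44678) = 1/(304*(-34/(-153) + 22/35) - 44678) = 1/(304*(-34*(-1/153) + 22*(1/35)) - 44678) = 1/(304*(2/9 + 22/35) - 44678) = 1/(304*(268/315) - 44678) = 1/(81472/315 - 44678) = 1/(-13992098/315) = -315/13992098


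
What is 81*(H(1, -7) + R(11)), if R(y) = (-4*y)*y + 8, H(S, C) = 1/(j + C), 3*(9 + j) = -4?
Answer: -2005155/52 ≈ -38561.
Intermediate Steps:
j = -31/3 (j = -9 + (⅓)*(-4) = -9 - 4/3 = -31/3 ≈ -10.333)
H(S, C) = 1/(-31/3 + C)
R(y) = 8 - 4*y² (R(y) = -4*y² + 8 = 8 - 4*y²)
81*(H(1, -7) + R(11)) = 81*(3/(-31 + 3*(-7)) + (8 - 4*11²)) = 81*(3/(-31 - 21) + (8 - 4*121)) = 81*(3/(-52) + (8 - 484)) = 81*(3*(-1/52) - 476) = 81*(-3/52 - 476) = 81*(-24755/52) = -2005155/52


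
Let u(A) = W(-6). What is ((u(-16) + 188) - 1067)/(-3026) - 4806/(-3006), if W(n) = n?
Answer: 955737/505342 ≈ 1.8913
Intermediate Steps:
u(A) = -6
((u(-16) + 188) - 1067)/(-3026) - 4806/(-3006) = ((-6 + 188) - 1067)/(-3026) - 4806/(-3006) = (182 - 1067)*(-1/3026) - 4806*(-1/3006) = -885*(-1/3026) + 267/167 = 885/3026 + 267/167 = 955737/505342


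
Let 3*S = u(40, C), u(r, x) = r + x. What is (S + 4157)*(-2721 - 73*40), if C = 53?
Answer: -23624508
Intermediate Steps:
S = 31 (S = (40 + 53)/3 = (⅓)*93 = 31)
(S + 4157)*(-2721 - 73*40) = (31 + 4157)*(-2721 - 73*40) = 4188*(-2721 - 2920) = 4188*(-5641) = -23624508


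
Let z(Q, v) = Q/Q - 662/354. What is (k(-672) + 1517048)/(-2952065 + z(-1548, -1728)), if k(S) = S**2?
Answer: -348447864/522515659 ≈ -0.66687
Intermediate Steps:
z(Q, v) = -154/177 (z(Q, v) = 1 - 662*1/354 = 1 - 331/177 = -154/177)
(k(-672) + 1517048)/(-2952065 + z(-1548, -1728)) = ((-672)**2 + 1517048)/(-2952065 - 154/177) = (451584 + 1517048)/(-522515659/177) = 1968632*(-177/522515659) = -348447864/522515659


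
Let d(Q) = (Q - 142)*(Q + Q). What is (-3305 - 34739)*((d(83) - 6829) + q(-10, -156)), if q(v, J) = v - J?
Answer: 626850988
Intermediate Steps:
d(Q) = 2*Q*(-142 + Q) (d(Q) = (-142 + Q)*(2*Q) = 2*Q*(-142 + Q))
(-3305 - 34739)*((d(83) - 6829) + q(-10, -156)) = (-3305 - 34739)*((2*83*(-142 + 83) - 6829) + (-10 - 1*(-156))) = -38044*((2*83*(-59) - 6829) + (-10 + 156)) = -38044*((-9794 - 6829) + 146) = -38044*(-16623 + 146) = -38044*(-16477) = 626850988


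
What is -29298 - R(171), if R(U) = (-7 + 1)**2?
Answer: -29334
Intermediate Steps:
R(U) = 36 (R(U) = (-6)**2 = 36)
-29298 - R(171) = -29298 - 1*36 = -29298 - 36 = -29334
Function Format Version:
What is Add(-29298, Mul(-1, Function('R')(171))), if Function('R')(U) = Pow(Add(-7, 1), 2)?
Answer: -29334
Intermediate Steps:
Function('R')(U) = 36 (Function('R')(U) = Pow(-6, 2) = 36)
Add(-29298, Mul(-1, Function('R')(171))) = Add(-29298, Mul(-1, 36)) = Add(-29298, -36) = -29334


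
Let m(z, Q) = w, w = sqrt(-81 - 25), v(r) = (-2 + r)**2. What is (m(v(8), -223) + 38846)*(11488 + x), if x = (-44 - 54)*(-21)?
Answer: 526207916 + 13546*I*sqrt(106) ≈ 5.2621e+8 + 1.3946e+5*I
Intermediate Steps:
w = I*sqrt(106) (w = sqrt(-106) = I*sqrt(106) ≈ 10.296*I)
m(z, Q) = I*sqrt(106)
x = 2058 (x = -98*(-21) = 2058)
(m(v(8), -223) + 38846)*(11488 + x) = (I*sqrt(106) + 38846)*(11488 + 2058) = (38846 + I*sqrt(106))*13546 = 526207916 + 13546*I*sqrt(106)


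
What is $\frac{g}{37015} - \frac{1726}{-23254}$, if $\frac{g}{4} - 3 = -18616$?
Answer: $- \frac{75791769}{39124855} \approx -1.9372$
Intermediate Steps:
$g = -74452$ ($g = 12 + 4 \left(-18616\right) = 12 - 74464 = -74452$)
$\frac{g}{37015} - \frac{1726}{-23254} = - \frac{74452}{37015} - \frac{1726}{-23254} = \left(-74452\right) \frac{1}{37015} - - \frac{863}{11627} = - \frac{74452}{37015} + \frac{863}{11627} = - \frac{75791769}{39124855}$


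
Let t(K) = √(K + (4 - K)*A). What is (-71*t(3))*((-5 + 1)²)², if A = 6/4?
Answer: -27264*√2 ≈ -38557.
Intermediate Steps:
A = 3/2 (A = 6*(¼) = 3/2 ≈ 1.5000)
t(K) = √(6 - K/2) (t(K) = √(K + (4 - K)*(3/2)) = √(K + (6 - 3*K/2)) = √(6 - K/2))
(-71*t(3))*((-5 + 1)²)² = (-71*√(24 - 2*3)/2)*((-5 + 1)²)² = (-71*√(24 - 6)/2)*((-4)²)² = -71*√18/2*16² = -71*3*√2/2*256 = -213*√2/2*256 = -27264*√2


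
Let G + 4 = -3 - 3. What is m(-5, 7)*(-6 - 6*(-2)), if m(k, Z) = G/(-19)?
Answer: 60/19 ≈ 3.1579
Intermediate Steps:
G = -10 (G = -4 + (-3 - 3) = -4 - 6 = -10)
m(k, Z) = 10/19 (m(k, Z) = -10/(-19) = -10*(-1/19) = 10/19)
m(-5, 7)*(-6 - 6*(-2)) = 10*(-6 - 6*(-2))/19 = 10*(-6 - 1*(-12))/19 = 10*(-6 + 12)/19 = (10/19)*6 = 60/19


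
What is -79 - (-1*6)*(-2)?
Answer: -91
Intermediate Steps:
-79 - (-1*6)*(-2) = -79 - (-6)*(-2) = -79 - 1*12 = -79 - 12 = -91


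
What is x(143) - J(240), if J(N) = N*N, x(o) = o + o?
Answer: -57314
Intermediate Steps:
x(o) = 2*o
J(N) = N**2
x(143) - J(240) = 2*143 - 1*240**2 = 286 - 1*57600 = 286 - 57600 = -57314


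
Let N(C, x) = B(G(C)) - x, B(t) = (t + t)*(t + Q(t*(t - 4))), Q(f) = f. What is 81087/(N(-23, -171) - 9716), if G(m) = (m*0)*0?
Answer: -81087/9545 ≈ -8.4952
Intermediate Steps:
G(m) = 0 (G(m) = 0*0 = 0)
B(t) = 2*t*(t + t*(-4 + t)) (B(t) = (t + t)*(t + t*(t - 4)) = (2*t)*(t + t*(-4 + t)) = 2*t*(t + t*(-4 + t)))
N(C, x) = -x (N(C, x) = 2*0**2*(-3 + 0) - x = 2*0*(-3) - x = 0 - x = -x)
81087/(N(-23, -171) - 9716) = 81087/(-1*(-171) - 9716) = 81087/(171 - 9716) = 81087/(-9545) = 81087*(-1/9545) = -81087/9545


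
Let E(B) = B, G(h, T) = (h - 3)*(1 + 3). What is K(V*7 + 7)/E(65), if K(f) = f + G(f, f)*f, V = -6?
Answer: 1057/13 ≈ 81.308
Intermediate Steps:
G(h, T) = -12 + 4*h (G(h, T) = (-3 + h)*4 = -12 + 4*h)
K(f) = f + f*(-12 + 4*f) (K(f) = f + (-12 + 4*f)*f = f + f*(-12 + 4*f))
K(V*7 + 7)/E(65) = ((-6*7 + 7)*(-11 + 4*(-6*7 + 7)))/65 = ((-42 + 7)*(-11 + 4*(-42 + 7)))*(1/65) = -35*(-11 + 4*(-35))*(1/65) = -35*(-11 - 140)*(1/65) = -35*(-151)*(1/65) = 5285*(1/65) = 1057/13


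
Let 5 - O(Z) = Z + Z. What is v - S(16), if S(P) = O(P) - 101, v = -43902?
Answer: -43774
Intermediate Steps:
O(Z) = 5 - 2*Z (O(Z) = 5 - (Z + Z) = 5 - 2*Z)
S(P) = -96 - 2*P (S(P) = (5 - 2*P) - 101 = -96 - 2*P)
v - S(16) = -43902 - (-96 - 2*16) = -43902 - (-96 - 32) = -43902 - 1*(-128) = -43902 + 128 = -43774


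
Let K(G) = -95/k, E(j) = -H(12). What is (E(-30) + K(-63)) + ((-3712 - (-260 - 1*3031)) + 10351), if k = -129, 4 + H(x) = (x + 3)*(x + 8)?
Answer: 1242881/129 ≈ 9634.7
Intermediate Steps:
H(x) = -4 + (3 + x)*(8 + x) (H(x) = -4 + (x + 3)*(x + 8) = -4 + (3 + x)*(8 + x))
E(j) = -296 (E(j) = -(20 + 12² + 11*12) = -(20 + 144 + 132) = -1*296 = -296)
K(G) = 95/129 (K(G) = -95/(-129) = -95*(-1/129) = 95/129)
(E(-30) + K(-63)) + ((-3712 - (-260 - 1*3031)) + 10351) = (-296 + 95/129) + ((-3712 - (-260 - 1*3031)) + 10351) = -38089/129 + ((-3712 - (-260 - 3031)) + 10351) = -38089/129 + ((-3712 - 1*(-3291)) + 10351) = -38089/129 + ((-3712 + 3291) + 10351) = -38089/129 + (-421 + 10351) = -38089/129 + 9930 = 1242881/129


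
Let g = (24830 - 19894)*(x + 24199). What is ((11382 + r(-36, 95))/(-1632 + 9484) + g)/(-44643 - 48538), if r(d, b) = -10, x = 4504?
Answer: -25283084777/16628573 ≈ -1520.5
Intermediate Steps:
g = 141678008 (g = (24830 - 19894)*(4504 + 24199) = 4936*28703 = 141678008)
((11382 + r(-36, 95))/(-1632 + 9484) + g)/(-44643 - 48538) = ((11382 - 10)/(-1632 + 9484) + 141678008)/(-44643 - 48538) = (11372/7852 + 141678008)/(-93181) = (11372*(1/7852) + 141678008)*(-1/93181) = (2843/1963 + 141678008)*(-1/93181) = (278113932547/1963)*(-1/93181) = -25283084777/16628573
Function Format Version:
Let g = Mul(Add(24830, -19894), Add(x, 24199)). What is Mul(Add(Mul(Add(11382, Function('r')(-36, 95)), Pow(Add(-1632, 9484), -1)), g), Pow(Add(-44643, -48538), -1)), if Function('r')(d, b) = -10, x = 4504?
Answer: Rational(-25283084777, 16628573) ≈ -1520.5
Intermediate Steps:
g = 141678008 (g = Mul(Add(24830, -19894), Add(4504, 24199)) = Mul(4936, 28703) = 141678008)
Mul(Add(Mul(Add(11382, Function('r')(-36, 95)), Pow(Add(-1632, 9484), -1)), g), Pow(Add(-44643, -48538), -1)) = Mul(Add(Mul(Add(11382, -10), Pow(Add(-1632, 9484), -1)), 141678008), Pow(Add(-44643, -48538), -1)) = Mul(Add(Mul(11372, Pow(7852, -1)), 141678008), Pow(-93181, -1)) = Mul(Add(Mul(11372, Rational(1, 7852)), 141678008), Rational(-1, 93181)) = Mul(Add(Rational(2843, 1963), 141678008), Rational(-1, 93181)) = Mul(Rational(278113932547, 1963), Rational(-1, 93181)) = Rational(-25283084777, 16628573)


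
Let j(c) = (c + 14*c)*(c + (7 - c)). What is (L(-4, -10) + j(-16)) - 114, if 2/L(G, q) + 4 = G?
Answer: -7177/4 ≈ -1794.3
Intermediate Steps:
L(G, q) = 2/(-4 + G)
j(c) = 105*c (j(c) = (15*c)*7 = 105*c)
(L(-4, -10) + j(-16)) - 114 = (2/(-4 - 4) + 105*(-16)) - 114 = (2/(-8) - 1680) - 114 = (2*(-1/8) - 1680) - 114 = (-1/4 - 1680) - 114 = -6721/4 - 114 = -7177/4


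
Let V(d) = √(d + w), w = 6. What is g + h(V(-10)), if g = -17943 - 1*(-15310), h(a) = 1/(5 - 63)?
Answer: -152715/58 ≈ -2633.0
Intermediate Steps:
V(d) = √(6 + d) (V(d) = √(d + 6) = √(6 + d))
h(a) = -1/58 (h(a) = 1/(-58) = -1/58)
g = -2633 (g = -17943 + 15310 = -2633)
g + h(V(-10)) = -2633 - 1/58 = -152715/58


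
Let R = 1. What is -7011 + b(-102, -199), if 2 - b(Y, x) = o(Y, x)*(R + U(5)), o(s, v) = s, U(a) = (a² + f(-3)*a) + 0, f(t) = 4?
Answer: -2317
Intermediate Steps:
U(a) = a² + 4*a (U(a) = (a² + 4*a) + 0 = a² + 4*a)
b(Y, x) = 2 - 46*Y (b(Y, x) = 2 - Y*(1 + 5*(4 + 5)) = 2 - Y*(1 + 5*9) = 2 - Y*(1 + 45) = 2 - Y*46 = 2 - 46*Y)
-7011 + b(-102, -199) = -7011 + (2 - 46*(-102)) = -7011 + (2 + 4692) = -7011 + 4694 = -2317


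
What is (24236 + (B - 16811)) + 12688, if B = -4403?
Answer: 15710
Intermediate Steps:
(24236 + (B - 16811)) + 12688 = (24236 + (-4403 - 16811)) + 12688 = (24236 - 21214) + 12688 = 3022 + 12688 = 15710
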